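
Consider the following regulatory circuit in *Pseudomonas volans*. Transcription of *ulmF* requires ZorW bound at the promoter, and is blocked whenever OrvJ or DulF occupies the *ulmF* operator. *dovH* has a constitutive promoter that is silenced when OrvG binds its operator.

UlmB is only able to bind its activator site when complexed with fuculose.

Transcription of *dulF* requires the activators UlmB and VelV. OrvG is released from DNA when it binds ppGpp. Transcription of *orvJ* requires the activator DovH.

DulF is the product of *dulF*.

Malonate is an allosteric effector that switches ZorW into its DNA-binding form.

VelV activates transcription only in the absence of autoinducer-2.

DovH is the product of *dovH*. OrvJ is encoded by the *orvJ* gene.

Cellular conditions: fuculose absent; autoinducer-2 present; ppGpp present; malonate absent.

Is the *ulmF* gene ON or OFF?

OFF

ppGpp is present, so OrvG is inactive.
With no repressor bound, *dovH* is transcribed.
So DovH is produced and active.
No repressor is bound and DovH is active, so *orvJ* is transcribed.
So OrvJ is produced and active.
Fuculose is absent, so UlmB is inactive.
Autoinducer-2 is present, so VelV is inactive.
Required activator UlmB is absent, so *dulF* is not transcribed.
So DulF is not produced.
Malonate is absent, so ZorW is inactive.
With repressor OrvJ bound, *ulmF* is not transcribed.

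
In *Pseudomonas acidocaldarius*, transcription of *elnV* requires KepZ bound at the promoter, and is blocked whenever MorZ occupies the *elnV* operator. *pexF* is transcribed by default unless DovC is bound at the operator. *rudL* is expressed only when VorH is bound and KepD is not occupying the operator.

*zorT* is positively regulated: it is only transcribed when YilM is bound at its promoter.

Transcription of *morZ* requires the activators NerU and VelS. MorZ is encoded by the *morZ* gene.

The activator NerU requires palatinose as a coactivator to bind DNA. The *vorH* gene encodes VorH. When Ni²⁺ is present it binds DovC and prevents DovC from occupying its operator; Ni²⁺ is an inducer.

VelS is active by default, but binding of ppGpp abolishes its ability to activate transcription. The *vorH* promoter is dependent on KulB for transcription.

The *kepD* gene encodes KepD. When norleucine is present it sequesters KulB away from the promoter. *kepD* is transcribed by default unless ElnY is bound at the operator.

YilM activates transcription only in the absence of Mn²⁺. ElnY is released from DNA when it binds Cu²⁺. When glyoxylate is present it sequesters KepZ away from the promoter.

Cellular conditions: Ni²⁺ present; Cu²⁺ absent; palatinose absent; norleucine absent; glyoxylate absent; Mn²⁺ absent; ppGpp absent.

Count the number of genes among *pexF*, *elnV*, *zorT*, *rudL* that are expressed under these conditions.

Ni²⁺ is present, so DovC is inactive.
With no repressor bound, *pexF* is transcribed.
→ *pexF* is ON.
Palatinose is absent, so NerU is inactive.
ppGpp is absent, so VelS is active.
Required activator NerU is absent, so *morZ* is not transcribed.
So MorZ is not produced.
Glyoxylate is absent, so KepZ is active.
No repressor is bound and KepZ is active, so *elnV* is transcribed.
→ *elnV* is ON.
Mn²⁺ is absent, so YilM is active.
No repressor is bound and YilM is active, so *zorT* is transcribed.
→ *zorT* is ON.
Cu²⁺ is absent, so ElnY is active.
With repressor ElnY bound, *kepD* is not transcribed.
So KepD is not produced.
Norleucine is absent, so KulB is active.
No repressor is bound and KulB is active, so *vorH* is transcribed.
So VorH is produced and active.
No repressor is bound and VorH is active, so *rudL* is transcribed.
→ *rudL* is ON.
4 of the 4 genes are transcribed.

4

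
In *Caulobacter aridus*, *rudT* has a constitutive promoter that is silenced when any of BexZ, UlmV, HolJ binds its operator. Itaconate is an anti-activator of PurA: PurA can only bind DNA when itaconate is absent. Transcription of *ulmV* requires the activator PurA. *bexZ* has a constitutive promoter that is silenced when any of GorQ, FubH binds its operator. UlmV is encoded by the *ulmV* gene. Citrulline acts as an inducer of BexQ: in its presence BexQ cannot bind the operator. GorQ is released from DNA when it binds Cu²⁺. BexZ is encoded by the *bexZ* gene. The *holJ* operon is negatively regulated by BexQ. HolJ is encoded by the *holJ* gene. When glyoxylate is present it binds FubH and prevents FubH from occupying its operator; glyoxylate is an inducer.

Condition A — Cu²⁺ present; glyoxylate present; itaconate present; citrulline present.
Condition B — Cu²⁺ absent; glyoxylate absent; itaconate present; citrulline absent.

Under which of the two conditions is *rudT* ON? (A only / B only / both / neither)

B only

Condition A:
Cu²⁺ is present, so GorQ is inactive.
Glyoxylate is present, so FubH is inactive.
With no repressor bound, *bexZ* is transcribed.
So BexZ is produced and active.
Itaconate is present, so PurA is inactive.
Required activator PurA is absent, so *ulmV* is not transcribed.
So UlmV is not produced.
Citrulline is present, so BexQ is inactive.
With no repressor bound, *holJ* is transcribed.
So HolJ is produced and active.
With repressor BexZ bound, *rudT* is not transcribed.
→ *rudT* is OFF in A.
Condition B:
Cu²⁺ is absent, so GorQ is active.
Glyoxylate is absent, so FubH is active.
With repressor GorQ bound, *bexZ* is not transcribed.
So BexZ is not produced.
Itaconate is present, so PurA is inactive.
Required activator PurA is absent, so *ulmV* is not transcribed.
So UlmV is not produced.
Citrulline is absent, so BexQ is active.
With repressor BexQ bound, *holJ* is not transcribed.
So HolJ is not produced.
With no repressor bound, *rudT* is transcribed.
→ *rudT* is ON in B.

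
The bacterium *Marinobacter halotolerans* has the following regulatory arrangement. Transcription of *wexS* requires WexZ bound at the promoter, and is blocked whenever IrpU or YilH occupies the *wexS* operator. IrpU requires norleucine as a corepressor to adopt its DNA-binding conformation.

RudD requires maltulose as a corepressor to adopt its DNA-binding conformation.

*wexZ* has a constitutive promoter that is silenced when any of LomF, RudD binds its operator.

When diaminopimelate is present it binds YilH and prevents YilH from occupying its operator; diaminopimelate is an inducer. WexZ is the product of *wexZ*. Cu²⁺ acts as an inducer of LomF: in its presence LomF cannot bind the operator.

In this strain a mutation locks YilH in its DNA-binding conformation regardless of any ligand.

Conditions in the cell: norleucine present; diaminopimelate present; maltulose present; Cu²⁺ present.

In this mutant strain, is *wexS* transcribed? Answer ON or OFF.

Cu²⁺ is present, so LomF is inactive.
Maltulose is present, so RudD is active.
With repressor RudD bound, *wexZ* is not transcribed.
So WexZ is not produced.
Norleucine is present, so IrpU is active.
YilH is constitutively active in this strain.
With repressor IrpU bound, *wexS* is not transcribed.

OFF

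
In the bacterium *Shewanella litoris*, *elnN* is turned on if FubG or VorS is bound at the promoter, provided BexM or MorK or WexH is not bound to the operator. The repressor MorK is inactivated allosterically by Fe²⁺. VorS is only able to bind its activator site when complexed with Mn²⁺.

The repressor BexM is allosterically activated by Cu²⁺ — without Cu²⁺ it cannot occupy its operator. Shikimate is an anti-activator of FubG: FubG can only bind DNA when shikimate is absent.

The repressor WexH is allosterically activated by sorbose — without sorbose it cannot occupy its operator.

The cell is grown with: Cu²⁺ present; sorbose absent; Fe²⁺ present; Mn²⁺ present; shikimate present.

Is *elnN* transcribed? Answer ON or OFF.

Cu²⁺ is present, so BexM is active.
Shikimate is present, so FubG is inactive.
Fe²⁺ is present, so MorK is inactive.
Mn²⁺ is present, so VorS is active.
Sorbose is absent, so WexH is inactive.
With repressor BexM bound, *elnN* is not transcribed.

OFF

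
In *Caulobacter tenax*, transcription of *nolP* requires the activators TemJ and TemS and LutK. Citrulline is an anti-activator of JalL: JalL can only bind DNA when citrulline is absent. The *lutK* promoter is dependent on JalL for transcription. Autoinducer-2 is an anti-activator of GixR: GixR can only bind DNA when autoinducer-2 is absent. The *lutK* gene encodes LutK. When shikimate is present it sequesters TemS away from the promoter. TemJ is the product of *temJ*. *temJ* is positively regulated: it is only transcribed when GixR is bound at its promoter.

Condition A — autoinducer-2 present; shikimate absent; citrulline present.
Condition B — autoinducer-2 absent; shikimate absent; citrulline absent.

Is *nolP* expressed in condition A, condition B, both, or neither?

Condition A:
Autoinducer-2 is present, so GixR is inactive.
Required activator GixR is absent, so *temJ* is not transcribed.
So TemJ is not produced.
Shikimate is absent, so TemS is active.
Citrulline is present, so JalL is inactive.
Required activator JalL is absent, so *lutK* is not transcribed.
So LutK is not produced.
Required activator TemJ is absent, so *nolP* is not transcribed.
→ *nolP* is OFF in A.
Condition B:
Autoinducer-2 is absent, so GixR is active.
No repressor is bound and GixR is active, so *temJ* is transcribed.
So TemJ is produced and active.
Shikimate is absent, so TemS is active.
Citrulline is absent, so JalL is active.
No repressor is bound and JalL is active, so *lutK* is transcribed.
So LutK is produced and active.
No repressor is bound and TemJ and TemS and LutK are active, so *nolP* is transcribed.
→ *nolP* is ON in B.

B only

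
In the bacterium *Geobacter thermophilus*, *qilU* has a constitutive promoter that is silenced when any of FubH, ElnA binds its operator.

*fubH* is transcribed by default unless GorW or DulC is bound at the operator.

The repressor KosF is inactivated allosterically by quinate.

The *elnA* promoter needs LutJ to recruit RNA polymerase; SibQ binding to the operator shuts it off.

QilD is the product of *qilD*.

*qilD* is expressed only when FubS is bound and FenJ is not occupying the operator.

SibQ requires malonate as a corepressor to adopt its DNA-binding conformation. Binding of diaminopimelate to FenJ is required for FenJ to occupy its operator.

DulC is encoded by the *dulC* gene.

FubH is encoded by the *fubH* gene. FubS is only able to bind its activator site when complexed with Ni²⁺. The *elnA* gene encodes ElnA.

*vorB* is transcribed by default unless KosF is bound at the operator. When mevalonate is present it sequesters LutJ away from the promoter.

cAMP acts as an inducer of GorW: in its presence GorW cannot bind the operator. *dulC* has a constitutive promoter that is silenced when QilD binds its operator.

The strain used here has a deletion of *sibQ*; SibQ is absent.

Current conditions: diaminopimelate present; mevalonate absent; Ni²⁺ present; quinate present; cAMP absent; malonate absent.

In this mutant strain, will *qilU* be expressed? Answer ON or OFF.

cAMP is absent, so GorW is active.
Diaminopimelate is present, so FenJ is active.
Ni²⁺ is present, so FubS is active.
With repressor FenJ bound, *qilD* is not transcribed.
So QilD is not produced.
With no repressor bound, *dulC* is transcribed.
So DulC is produced and active.
With repressor GorW bound, *fubH* is not transcribed.
So FubH is not produced.
SibQ is non-functional in this strain, so it has no effect.
Mevalonate is absent, so LutJ is active.
No repressor is bound and LutJ is active, so *elnA* is transcribed.
So ElnA is produced and active.
With repressor ElnA bound, *qilU* is not transcribed.

OFF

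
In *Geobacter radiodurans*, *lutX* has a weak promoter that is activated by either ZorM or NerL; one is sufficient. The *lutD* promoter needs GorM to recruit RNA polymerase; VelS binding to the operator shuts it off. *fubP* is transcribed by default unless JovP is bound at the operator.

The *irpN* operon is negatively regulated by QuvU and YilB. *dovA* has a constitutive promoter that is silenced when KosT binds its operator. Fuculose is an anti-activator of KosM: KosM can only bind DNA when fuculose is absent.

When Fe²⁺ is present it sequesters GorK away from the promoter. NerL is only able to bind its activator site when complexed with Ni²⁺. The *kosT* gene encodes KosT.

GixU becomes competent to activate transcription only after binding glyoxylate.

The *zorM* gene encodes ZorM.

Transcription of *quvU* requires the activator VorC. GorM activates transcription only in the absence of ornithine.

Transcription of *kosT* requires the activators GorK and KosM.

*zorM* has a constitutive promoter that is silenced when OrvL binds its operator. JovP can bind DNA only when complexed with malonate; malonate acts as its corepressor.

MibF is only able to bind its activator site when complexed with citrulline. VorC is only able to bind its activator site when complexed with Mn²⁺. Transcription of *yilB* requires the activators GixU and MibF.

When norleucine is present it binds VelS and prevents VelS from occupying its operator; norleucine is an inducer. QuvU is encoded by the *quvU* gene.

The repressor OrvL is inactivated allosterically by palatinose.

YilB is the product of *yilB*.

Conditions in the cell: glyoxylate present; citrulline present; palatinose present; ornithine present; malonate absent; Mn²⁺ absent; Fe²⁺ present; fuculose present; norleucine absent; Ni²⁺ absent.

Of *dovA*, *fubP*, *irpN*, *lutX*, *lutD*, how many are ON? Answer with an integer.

Fe²⁺ is present, so GorK is inactive.
Fuculose is present, so KosM is inactive.
Required activator GorK is absent, so *kosT* is not transcribed.
So KosT is not produced.
With no repressor bound, *dovA* is transcribed.
→ *dovA* is ON.
Malonate is absent, so JovP is inactive.
With no repressor bound, *fubP* is transcribed.
→ *fubP* is ON.
Mn²⁺ is absent, so VorC is inactive.
Required activator VorC is absent, so *quvU* is not transcribed.
So QuvU is not produced.
Glyoxylate is present, so GixU is active.
Citrulline is present, so MibF is active.
No repressor is bound and GixU and MibF are active, so *yilB* is transcribed.
So YilB is produced and active.
With repressor YilB bound, *irpN* is not transcribed.
→ *irpN* is OFF.
Palatinose is present, so OrvL is inactive.
With no repressor bound, *zorM* is transcribed.
So ZorM is produced and active.
Ni²⁺ is absent, so NerL is inactive.
Activator ZorM is present, so *lutX* is transcribed.
→ *lutX* is ON.
Ornithine is present, so GorM is inactive.
Norleucine is absent, so VelS is active.
With repressor VelS bound, *lutD* is not transcribed.
→ *lutD* is OFF.
3 of the 5 genes are transcribed.

3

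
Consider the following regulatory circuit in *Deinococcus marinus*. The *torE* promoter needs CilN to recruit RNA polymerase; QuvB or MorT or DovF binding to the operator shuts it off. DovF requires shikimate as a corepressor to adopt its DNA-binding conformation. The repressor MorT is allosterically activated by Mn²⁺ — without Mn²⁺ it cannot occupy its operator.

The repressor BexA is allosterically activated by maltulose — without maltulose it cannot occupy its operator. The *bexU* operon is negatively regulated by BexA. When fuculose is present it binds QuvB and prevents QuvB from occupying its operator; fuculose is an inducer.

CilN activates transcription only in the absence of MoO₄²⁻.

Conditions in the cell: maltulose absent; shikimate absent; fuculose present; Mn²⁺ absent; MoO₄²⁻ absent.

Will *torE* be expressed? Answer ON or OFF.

ON

Fuculose is present, so QuvB is inactive.
Mn²⁺ is absent, so MorT is inactive.
MoO₄²⁻ is absent, so CilN is active.
Shikimate is absent, so DovF is inactive.
No repressor is bound and CilN is active, so *torE* is transcribed.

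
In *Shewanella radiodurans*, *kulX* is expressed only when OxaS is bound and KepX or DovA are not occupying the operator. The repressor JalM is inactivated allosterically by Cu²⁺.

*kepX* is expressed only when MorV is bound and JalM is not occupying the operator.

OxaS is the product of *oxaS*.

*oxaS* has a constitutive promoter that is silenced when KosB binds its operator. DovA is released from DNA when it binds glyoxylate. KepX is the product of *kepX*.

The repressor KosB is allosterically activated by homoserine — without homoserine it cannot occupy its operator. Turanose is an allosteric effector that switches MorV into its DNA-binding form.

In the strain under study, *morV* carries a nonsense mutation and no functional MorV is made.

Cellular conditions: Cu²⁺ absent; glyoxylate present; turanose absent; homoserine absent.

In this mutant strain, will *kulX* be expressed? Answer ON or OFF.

MorV is non-functional in this strain, so it has no effect.
Cu²⁺ is absent, so JalM is active.
With repressor JalM bound, *kepX* is not transcribed.
So KepX is not produced.
Glyoxylate is present, so DovA is inactive.
Homoserine is absent, so KosB is inactive.
With no repressor bound, *oxaS* is transcribed.
So OxaS is produced and active.
No repressor is bound and OxaS is active, so *kulX* is transcribed.

ON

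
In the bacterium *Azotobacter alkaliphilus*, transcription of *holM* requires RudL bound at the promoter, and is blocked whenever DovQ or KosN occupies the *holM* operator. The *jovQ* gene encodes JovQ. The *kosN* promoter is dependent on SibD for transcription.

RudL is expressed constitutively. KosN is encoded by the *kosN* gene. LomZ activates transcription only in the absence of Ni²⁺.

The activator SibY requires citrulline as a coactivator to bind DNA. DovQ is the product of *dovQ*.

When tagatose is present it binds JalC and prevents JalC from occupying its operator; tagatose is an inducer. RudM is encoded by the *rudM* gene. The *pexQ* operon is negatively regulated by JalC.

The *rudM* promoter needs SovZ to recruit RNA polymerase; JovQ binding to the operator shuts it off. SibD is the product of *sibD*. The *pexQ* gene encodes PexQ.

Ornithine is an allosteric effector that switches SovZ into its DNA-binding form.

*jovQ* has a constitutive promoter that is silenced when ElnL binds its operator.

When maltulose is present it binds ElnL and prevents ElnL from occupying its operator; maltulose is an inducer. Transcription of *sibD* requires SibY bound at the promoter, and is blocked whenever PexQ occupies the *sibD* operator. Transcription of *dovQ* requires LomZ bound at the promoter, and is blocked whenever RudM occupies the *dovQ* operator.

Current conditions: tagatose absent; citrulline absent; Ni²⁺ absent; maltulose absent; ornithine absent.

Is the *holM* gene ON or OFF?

OFF

Ornithine is absent, so SovZ is inactive.
Maltulose is absent, so ElnL is active.
With repressor ElnL bound, *jovQ* is not transcribed.
So JovQ is not produced.
Required activator SovZ is absent, so *rudM* is not transcribed.
So RudM is not produced.
Ni²⁺ is absent, so LomZ is active.
No repressor is bound and LomZ is active, so *dovQ* is transcribed.
So DovQ is produced and active.
Citrulline is absent, so SibY is inactive.
Tagatose is absent, so JalC is active.
With repressor JalC bound, *pexQ* is not transcribed.
So PexQ is not produced.
Required activator SibY is absent, so *sibD* is not transcribed.
So SibD is not produced.
Required activator SibD is absent, so *kosN* is not transcribed.
So KosN is not produced.
RudL is produced constitutively and is active.
With repressor DovQ bound, *holM* is not transcribed.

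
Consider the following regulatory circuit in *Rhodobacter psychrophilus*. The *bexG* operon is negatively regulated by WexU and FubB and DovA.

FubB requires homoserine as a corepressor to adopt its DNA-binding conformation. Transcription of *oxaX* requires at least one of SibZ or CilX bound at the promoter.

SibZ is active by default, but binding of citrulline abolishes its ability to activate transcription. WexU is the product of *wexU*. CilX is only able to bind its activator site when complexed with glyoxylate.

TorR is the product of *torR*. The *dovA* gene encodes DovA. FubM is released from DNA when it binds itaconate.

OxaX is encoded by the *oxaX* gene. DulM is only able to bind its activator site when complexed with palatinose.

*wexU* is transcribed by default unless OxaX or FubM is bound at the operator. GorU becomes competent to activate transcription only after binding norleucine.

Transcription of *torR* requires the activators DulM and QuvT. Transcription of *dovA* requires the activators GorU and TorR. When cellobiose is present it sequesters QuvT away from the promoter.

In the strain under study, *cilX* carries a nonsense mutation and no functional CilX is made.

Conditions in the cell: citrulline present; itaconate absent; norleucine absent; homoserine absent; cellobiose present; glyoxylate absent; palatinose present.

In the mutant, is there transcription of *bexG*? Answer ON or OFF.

ON

Citrulline is present, so SibZ is inactive.
CilX is non-functional in this strain, so it has no effect.
No activator is available at the *oxaX* promoter, so *oxaX* is not transcribed.
So OxaX is not produced.
Itaconate is absent, so FubM is active.
With repressor FubM bound, *wexU* is not transcribed.
So WexU is not produced.
Homoserine is absent, so FubB is inactive.
Norleucine is absent, so GorU is inactive.
Palatinose is present, so DulM is active.
Cellobiose is present, so QuvT is inactive.
Required activator QuvT is absent, so *torR* is not transcribed.
So TorR is not produced.
Required activator GorU is absent, so *dovA* is not transcribed.
So DovA is not produced.
With no repressor bound, *bexG* is transcribed.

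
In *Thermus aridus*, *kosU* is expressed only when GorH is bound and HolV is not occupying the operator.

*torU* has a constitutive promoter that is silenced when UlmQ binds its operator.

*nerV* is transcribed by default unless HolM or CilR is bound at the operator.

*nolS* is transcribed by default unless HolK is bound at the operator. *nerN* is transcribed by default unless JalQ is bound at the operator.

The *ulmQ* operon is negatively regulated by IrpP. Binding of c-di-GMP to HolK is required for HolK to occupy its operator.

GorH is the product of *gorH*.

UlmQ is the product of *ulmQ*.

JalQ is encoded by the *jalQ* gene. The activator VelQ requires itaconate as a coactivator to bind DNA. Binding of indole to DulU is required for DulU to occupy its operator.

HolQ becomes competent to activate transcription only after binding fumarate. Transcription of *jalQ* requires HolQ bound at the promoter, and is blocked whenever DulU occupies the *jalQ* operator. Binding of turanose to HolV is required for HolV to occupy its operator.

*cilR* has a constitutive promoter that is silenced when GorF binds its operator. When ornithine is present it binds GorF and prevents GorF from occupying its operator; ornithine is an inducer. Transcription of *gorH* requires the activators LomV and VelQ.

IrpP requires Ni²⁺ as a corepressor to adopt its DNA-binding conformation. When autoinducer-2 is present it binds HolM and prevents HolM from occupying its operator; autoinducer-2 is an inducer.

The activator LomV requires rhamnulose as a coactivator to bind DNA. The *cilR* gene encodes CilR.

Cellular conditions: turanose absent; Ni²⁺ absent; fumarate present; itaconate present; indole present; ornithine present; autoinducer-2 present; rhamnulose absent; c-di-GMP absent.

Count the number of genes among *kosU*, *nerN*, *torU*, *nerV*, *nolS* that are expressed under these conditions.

2

Turanose is absent, so HolV is inactive.
Rhamnulose is absent, so LomV is inactive.
Itaconate is present, so VelQ is active.
Required activator LomV is absent, so *gorH* is not transcribed.
So GorH is not produced.
Required activator GorH is absent, so *kosU* is not transcribed.
→ *kosU* is OFF.
Fumarate is present, so HolQ is active.
Indole is present, so DulU is active.
With repressor DulU bound, *jalQ* is not transcribed.
So JalQ is not produced.
With no repressor bound, *nerN* is transcribed.
→ *nerN* is ON.
Ni²⁺ is absent, so IrpP is inactive.
With no repressor bound, *ulmQ* is transcribed.
So UlmQ is produced and active.
With repressor UlmQ bound, *torU* is not transcribed.
→ *torU* is OFF.
Autoinducer-2 is present, so HolM is inactive.
Ornithine is present, so GorF is inactive.
With no repressor bound, *cilR* is transcribed.
So CilR is produced and active.
With repressor CilR bound, *nerV* is not transcribed.
→ *nerV* is OFF.
c-di-GMP is absent, so HolK is inactive.
With no repressor bound, *nolS* is transcribed.
→ *nolS* is ON.
2 of the 5 genes are transcribed.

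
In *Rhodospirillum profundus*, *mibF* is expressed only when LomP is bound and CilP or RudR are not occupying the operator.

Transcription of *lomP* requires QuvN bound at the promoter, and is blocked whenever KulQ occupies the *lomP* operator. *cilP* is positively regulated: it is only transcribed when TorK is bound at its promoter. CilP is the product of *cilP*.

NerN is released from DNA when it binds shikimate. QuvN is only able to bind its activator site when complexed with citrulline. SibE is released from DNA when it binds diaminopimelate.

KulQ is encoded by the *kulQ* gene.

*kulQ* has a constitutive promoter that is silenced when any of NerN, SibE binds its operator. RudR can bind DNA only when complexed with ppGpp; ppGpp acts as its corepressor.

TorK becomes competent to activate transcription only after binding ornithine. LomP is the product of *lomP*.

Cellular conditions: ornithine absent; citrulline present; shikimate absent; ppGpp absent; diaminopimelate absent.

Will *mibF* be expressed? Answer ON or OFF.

ON

Shikimate is absent, so NerN is active.
Diaminopimelate is absent, so SibE is active.
With repressor NerN bound, *kulQ* is not transcribed.
So KulQ is not produced.
Citrulline is present, so QuvN is active.
No repressor is bound and QuvN is active, so *lomP* is transcribed.
So LomP is produced and active.
Ornithine is absent, so TorK is inactive.
Required activator TorK is absent, so *cilP* is not transcribed.
So CilP is not produced.
ppGpp is absent, so RudR is inactive.
No repressor is bound and LomP is active, so *mibF* is transcribed.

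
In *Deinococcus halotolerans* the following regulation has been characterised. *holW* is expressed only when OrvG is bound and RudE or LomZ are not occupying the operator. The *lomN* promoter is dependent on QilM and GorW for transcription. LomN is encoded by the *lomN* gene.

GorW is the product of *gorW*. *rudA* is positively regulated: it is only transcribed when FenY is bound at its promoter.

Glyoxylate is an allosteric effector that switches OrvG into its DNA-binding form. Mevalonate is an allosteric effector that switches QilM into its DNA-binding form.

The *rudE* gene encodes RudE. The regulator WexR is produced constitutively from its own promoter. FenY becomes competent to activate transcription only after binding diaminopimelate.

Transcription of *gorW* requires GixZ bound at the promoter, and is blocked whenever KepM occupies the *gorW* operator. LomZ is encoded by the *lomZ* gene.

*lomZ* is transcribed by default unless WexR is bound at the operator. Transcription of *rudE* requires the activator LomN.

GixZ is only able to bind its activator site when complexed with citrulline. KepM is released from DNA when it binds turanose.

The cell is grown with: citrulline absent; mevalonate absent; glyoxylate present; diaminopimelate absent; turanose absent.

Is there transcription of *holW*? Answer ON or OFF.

ON

Mevalonate is absent, so QilM is inactive.
Turanose is absent, so KepM is active.
Citrulline is absent, so GixZ is inactive.
With repressor KepM bound, *gorW* is not transcribed.
So GorW is not produced.
Required activator QilM is absent, so *lomN* is not transcribed.
So LomN is not produced.
Required activator LomN is absent, so *rudE* is not transcribed.
So RudE is not produced.
WexR is produced constitutively and is active.
With repressor WexR bound, *lomZ* is not transcribed.
So LomZ is not produced.
Glyoxylate is present, so OrvG is active.
No repressor is bound and OrvG is active, so *holW* is transcribed.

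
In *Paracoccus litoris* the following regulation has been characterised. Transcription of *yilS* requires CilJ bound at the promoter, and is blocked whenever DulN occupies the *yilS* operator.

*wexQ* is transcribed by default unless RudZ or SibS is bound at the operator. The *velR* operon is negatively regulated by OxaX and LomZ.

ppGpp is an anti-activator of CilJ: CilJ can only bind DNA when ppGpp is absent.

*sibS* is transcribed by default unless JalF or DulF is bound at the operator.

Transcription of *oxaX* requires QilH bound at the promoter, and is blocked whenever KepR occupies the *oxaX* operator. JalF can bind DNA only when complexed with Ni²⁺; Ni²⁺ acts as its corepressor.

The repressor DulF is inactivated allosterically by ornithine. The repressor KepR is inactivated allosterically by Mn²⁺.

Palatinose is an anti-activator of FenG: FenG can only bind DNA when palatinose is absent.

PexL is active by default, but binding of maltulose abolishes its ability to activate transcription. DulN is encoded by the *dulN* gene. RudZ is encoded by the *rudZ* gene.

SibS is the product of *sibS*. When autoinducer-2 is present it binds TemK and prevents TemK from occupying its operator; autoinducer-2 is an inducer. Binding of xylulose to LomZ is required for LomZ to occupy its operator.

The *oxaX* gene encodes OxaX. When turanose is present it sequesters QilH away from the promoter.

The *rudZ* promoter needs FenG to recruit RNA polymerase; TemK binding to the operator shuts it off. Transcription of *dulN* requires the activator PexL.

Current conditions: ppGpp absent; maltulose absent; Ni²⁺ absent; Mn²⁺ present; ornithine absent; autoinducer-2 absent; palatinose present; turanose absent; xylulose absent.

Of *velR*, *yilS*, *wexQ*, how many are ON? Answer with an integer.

1

Turanose is absent, so QilH is active.
Mn²⁺ is present, so KepR is inactive.
No repressor is bound and QilH is active, so *oxaX* is transcribed.
So OxaX is produced and active.
Xylulose is absent, so LomZ is inactive.
With repressor OxaX bound, *velR* is not transcribed.
→ *velR* is OFF.
ppGpp is absent, so CilJ is active.
Maltulose is absent, so PexL is active.
No repressor is bound and PexL is active, so *dulN* is transcribed.
So DulN is produced and active.
With repressor DulN bound, *yilS* is not transcribed.
→ *yilS* is OFF.
Palatinose is present, so FenG is inactive.
Autoinducer-2 is absent, so TemK is active.
With repressor TemK bound, *rudZ* is not transcribed.
So RudZ is not produced.
Ni²⁺ is absent, so JalF is inactive.
Ornithine is absent, so DulF is active.
With repressor DulF bound, *sibS* is not transcribed.
So SibS is not produced.
With no repressor bound, *wexQ* is transcribed.
→ *wexQ* is ON.
1 of the 3 genes is transcribed.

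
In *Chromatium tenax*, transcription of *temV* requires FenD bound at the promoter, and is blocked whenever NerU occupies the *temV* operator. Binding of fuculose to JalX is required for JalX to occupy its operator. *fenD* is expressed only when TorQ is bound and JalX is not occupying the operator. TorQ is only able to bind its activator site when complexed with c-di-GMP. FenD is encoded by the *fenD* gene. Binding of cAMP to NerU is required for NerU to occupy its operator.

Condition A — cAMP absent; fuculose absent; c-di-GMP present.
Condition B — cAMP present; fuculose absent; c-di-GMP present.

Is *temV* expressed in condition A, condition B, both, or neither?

A only

Condition A:
cAMP is absent, so NerU is inactive.
Fuculose is absent, so JalX is inactive.
c-di-GMP is present, so TorQ is active.
No repressor is bound and TorQ is active, so *fenD* is transcribed.
So FenD is produced and active.
No repressor is bound and FenD is active, so *temV* is transcribed.
→ *temV* is ON in A.
Condition B:
cAMP is present, so NerU is active.
Fuculose is absent, so JalX is inactive.
c-di-GMP is present, so TorQ is active.
No repressor is bound and TorQ is active, so *fenD* is transcribed.
So FenD is produced and active.
With repressor NerU bound, *temV* is not transcribed.
→ *temV* is OFF in B.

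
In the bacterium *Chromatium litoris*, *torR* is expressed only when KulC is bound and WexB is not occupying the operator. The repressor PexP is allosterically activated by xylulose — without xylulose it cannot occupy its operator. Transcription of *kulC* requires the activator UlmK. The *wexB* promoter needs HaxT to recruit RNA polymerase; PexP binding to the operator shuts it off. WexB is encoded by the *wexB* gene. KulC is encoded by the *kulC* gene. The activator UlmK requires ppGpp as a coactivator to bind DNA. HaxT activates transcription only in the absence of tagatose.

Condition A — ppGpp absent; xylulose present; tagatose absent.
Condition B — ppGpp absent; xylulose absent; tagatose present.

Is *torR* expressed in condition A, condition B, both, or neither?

Condition A:
ppGpp is absent, so UlmK is inactive.
Required activator UlmK is absent, so *kulC* is not transcribed.
So KulC is not produced.
Xylulose is present, so PexP is active.
Tagatose is absent, so HaxT is active.
With repressor PexP bound, *wexB* is not transcribed.
So WexB is not produced.
Required activator KulC is absent, so *torR* is not transcribed.
→ *torR* is OFF in A.
Condition B:
ppGpp is absent, so UlmK is inactive.
Required activator UlmK is absent, so *kulC* is not transcribed.
So KulC is not produced.
Xylulose is absent, so PexP is inactive.
Tagatose is present, so HaxT is inactive.
Required activator HaxT is absent, so *wexB* is not transcribed.
So WexB is not produced.
Required activator KulC is absent, so *torR* is not transcribed.
→ *torR* is OFF in B.

neither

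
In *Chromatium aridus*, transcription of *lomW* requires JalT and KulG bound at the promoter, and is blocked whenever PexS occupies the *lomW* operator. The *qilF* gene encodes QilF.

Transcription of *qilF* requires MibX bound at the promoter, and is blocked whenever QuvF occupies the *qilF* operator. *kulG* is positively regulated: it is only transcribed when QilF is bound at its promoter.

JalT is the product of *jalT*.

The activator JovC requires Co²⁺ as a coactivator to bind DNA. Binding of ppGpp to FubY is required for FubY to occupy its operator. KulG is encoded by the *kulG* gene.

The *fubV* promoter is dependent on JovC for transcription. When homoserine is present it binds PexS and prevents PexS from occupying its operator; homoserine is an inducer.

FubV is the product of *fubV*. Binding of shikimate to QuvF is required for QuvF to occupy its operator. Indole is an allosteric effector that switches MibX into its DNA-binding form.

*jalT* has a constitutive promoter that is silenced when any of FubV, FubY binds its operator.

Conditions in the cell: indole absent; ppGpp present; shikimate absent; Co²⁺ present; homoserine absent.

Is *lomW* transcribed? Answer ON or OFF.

OFF

Homoserine is absent, so PexS is active.
Co²⁺ is present, so JovC is active.
No repressor is bound and JovC is active, so *fubV* is transcribed.
So FubV is produced and active.
ppGpp is present, so FubY is active.
With repressor FubV bound, *jalT* is not transcribed.
So JalT is not produced.
Indole is absent, so MibX is inactive.
Shikimate is absent, so QuvF is inactive.
Required activator MibX is absent, so *qilF* is not transcribed.
So QilF is not produced.
Required activator QilF is absent, so *kulG* is not transcribed.
So KulG is not produced.
With repressor PexS bound, *lomW* is not transcribed.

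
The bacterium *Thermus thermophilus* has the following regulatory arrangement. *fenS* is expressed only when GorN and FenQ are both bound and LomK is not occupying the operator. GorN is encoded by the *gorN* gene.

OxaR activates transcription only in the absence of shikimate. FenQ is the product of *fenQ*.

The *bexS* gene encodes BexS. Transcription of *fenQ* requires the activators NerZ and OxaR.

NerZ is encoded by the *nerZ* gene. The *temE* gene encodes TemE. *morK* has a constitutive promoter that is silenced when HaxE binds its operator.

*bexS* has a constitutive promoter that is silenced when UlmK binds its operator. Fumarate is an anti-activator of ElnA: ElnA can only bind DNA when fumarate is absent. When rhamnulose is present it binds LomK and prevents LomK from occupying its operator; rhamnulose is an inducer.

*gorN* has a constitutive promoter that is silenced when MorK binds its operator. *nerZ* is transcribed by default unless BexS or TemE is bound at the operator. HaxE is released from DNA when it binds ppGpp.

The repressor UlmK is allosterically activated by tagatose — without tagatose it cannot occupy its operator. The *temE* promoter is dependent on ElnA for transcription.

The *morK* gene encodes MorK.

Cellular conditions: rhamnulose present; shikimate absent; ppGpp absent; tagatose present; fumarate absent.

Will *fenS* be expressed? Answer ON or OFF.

OFF

ppGpp is absent, so HaxE is active.
With repressor HaxE bound, *morK* is not transcribed.
So MorK is not produced.
With no repressor bound, *gorN* is transcribed.
So GorN is produced and active.
Rhamnulose is present, so LomK is inactive.
Tagatose is present, so UlmK is active.
With repressor UlmK bound, *bexS* is not transcribed.
So BexS is not produced.
Fumarate is absent, so ElnA is active.
No repressor is bound and ElnA is active, so *temE* is transcribed.
So TemE is produced and active.
With repressor TemE bound, *nerZ* is not transcribed.
So NerZ is not produced.
Shikimate is absent, so OxaR is active.
Required activator NerZ is absent, so *fenQ* is not transcribed.
So FenQ is not produced.
Required activator FenQ is absent, so *fenS* is not transcribed.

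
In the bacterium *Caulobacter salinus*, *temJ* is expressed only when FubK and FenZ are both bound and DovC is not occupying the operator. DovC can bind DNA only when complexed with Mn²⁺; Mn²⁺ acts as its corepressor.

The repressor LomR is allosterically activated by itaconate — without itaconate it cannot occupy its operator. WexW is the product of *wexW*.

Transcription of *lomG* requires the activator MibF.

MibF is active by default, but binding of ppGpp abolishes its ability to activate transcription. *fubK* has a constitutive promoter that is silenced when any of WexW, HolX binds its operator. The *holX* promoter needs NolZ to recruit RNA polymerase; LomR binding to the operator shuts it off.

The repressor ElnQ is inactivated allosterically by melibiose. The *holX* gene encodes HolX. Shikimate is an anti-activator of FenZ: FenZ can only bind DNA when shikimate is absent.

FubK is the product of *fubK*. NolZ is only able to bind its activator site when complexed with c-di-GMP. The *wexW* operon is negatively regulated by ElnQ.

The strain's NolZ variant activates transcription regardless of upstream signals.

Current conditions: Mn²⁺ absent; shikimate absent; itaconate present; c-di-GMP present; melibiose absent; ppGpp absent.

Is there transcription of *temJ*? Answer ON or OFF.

ON

Mn²⁺ is absent, so DovC is inactive.
Melibiose is absent, so ElnQ is active.
With repressor ElnQ bound, *wexW* is not transcribed.
So WexW is not produced.
NolZ is constitutively active in this strain.
Itaconate is present, so LomR is active.
With repressor LomR bound, *holX* is not transcribed.
So HolX is not produced.
With no repressor bound, *fubK* is transcribed.
So FubK is produced and active.
Shikimate is absent, so FenZ is active.
No repressor is bound and FubK and FenZ are active, so *temJ* is transcribed.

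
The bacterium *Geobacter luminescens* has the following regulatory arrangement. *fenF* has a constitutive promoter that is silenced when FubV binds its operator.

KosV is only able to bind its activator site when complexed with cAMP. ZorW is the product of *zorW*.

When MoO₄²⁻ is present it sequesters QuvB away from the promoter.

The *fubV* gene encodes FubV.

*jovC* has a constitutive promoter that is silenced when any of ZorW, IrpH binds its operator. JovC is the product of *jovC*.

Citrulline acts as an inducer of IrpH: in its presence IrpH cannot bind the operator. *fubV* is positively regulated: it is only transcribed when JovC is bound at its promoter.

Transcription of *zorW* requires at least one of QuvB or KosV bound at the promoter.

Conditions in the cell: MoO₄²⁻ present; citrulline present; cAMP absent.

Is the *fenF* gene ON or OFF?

MoO₄²⁻ is present, so QuvB is inactive.
cAMP is absent, so KosV is inactive.
No activator is available at the *zorW* promoter, so *zorW* is not transcribed.
So ZorW is not produced.
Citrulline is present, so IrpH is inactive.
With no repressor bound, *jovC* is transcribed.
So JovC is produced and active.
No repressor is bound and JovC is active, so *fubV* is transcribed.
So FubV is produced and active.
With repressor FubV bound, *fenF* is not transcribed.

OFF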